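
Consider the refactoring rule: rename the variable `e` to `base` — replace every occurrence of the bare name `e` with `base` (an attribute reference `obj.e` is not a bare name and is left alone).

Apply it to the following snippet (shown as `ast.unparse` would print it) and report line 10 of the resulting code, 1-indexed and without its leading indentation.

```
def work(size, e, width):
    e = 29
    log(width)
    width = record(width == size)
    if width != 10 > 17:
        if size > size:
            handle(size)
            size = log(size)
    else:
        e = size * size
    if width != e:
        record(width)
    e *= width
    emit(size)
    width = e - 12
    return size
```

base = size * size

Transformed code:
def work(size, base, width):
    base = 29
    log(width)
    width = record(width == size)
    if width != 10 > 17:
        if size > size:
            handle(size)
            size = log(size)
    else:
        base = size * size
    if width != base:
        record(width)
    base *= width
    emit(size)
    width = base - 12
    return size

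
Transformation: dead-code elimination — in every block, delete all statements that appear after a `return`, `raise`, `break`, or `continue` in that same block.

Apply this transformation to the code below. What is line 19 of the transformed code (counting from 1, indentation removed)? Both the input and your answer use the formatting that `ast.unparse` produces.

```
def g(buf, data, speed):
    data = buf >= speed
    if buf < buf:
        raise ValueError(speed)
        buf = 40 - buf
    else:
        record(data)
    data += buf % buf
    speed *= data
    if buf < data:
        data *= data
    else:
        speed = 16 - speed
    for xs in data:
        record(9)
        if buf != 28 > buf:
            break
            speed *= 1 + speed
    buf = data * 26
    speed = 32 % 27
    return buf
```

Transformed code:
def g(buf, data, speed):
    data = buf >= speed
    if buf < buf:
        raise ValueError(speed)
    else:
        record(data)
    data += buf % buf
    speed *= data
    if buf < data:
        data *= data
    else:
        speed = 16 - speed
    for xs in data:
        record(9)
        if buf != 28 > buf:
            break
    buf = data * 26
    speed = 32 % 27
    return buf

return buf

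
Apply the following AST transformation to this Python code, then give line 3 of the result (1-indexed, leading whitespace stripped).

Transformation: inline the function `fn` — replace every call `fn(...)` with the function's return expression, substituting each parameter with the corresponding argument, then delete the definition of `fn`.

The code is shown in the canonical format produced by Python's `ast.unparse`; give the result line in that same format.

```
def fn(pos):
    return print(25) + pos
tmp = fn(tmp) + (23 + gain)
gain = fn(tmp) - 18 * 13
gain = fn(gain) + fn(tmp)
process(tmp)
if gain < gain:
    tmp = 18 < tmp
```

Transformed code:
tmp = print(25) + tmp + (23 + gain)
gain = print(25) + tmp - 18 * 13
gain = print(25) + gain + (print(25) + tmp)
process(tmp)
if gain < gain:
    tmp = 18 < tmp

gain = print(25) + gain + (print(25) + tmp)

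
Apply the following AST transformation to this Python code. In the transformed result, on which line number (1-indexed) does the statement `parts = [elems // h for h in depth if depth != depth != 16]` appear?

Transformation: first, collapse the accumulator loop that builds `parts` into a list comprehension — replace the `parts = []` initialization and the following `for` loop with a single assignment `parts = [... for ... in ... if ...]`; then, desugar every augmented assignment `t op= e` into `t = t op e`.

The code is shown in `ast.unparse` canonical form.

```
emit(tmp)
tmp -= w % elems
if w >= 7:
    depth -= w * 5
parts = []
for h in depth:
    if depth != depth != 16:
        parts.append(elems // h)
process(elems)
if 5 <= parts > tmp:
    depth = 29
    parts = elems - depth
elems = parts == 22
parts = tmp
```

5

Transformed code:
emit(tmp)
tmp = tmp - w % elems
if w >= 7:
    depth = depth - w * 5
parts = [elems // h for h in depth if depth != depth != 16]
process(elems)
if 5 <= parts > tmp:
    depth = 29
    parts = elems - depth
elems = parts == 22
parts = tmp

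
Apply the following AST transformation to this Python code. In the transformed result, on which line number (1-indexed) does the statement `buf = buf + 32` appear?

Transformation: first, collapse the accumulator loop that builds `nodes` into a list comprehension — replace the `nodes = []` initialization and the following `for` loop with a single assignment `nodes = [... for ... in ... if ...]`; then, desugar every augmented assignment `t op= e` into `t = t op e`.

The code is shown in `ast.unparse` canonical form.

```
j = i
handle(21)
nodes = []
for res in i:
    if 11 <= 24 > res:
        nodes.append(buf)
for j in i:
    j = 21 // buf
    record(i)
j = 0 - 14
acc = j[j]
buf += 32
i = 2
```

9

Transformed code:
j = i
handle(21)
nodes = [buf for res in i if 11 <= 24 > res]
for j in i:
    j = 21 // buf
    record(i)
j = 0 - 14
acc = j[j]
buf = buf + 32
i = 2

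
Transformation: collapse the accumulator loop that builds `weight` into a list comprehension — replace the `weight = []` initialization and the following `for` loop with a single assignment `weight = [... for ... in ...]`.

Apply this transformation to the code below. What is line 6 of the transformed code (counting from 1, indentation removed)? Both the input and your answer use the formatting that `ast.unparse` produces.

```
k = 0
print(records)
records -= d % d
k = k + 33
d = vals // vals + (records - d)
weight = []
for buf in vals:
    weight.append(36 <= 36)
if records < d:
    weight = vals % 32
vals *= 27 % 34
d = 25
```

weight = [36 <= 36 for buf in vals]

Transformed code:
k = 0
print(records)
records -= d % d
k = k + 33
d = vals // vals + (records - d)
weight = [36 <= 36 for buf in vals]
if records < d:
    weight = vals % 32
vals *= 27 % 34
d = 25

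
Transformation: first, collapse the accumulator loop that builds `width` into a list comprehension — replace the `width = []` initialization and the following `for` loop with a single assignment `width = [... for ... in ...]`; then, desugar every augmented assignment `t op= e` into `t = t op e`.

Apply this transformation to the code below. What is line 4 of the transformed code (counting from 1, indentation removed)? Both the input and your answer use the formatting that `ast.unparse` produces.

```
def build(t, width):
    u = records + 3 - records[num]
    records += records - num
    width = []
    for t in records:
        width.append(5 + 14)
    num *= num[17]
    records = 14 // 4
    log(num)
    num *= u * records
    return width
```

width = [5 + 14 for t in records]

Transformed code:
def build(t, width):
    u = records + 3 - records[num]
    records = records + (records - num)
    width = [5 + 14 for t in records]
    num = num * num[17]
    records = 14 // 4
    log(num)
    num = num * (u * records)
    return width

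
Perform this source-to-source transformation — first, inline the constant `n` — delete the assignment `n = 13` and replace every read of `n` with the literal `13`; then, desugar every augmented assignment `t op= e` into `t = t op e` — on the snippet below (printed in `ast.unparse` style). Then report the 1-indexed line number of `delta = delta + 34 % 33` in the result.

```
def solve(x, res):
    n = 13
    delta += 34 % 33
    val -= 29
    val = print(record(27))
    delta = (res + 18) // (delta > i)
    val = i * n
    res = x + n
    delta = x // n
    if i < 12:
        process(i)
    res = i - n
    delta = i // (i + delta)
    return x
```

2

Transformed code:
def solve(x, res):
    delta = delta + 34 % 33
    val = val - 29
    val = print(record(27))
    delta = (res + 18) // (delta > i)
    val = i * 13
    res = x + 13
    delta = x // 13
    if i < 12:
        process(i)
    res = i - 13
    delta = i // (i + delta)
    return x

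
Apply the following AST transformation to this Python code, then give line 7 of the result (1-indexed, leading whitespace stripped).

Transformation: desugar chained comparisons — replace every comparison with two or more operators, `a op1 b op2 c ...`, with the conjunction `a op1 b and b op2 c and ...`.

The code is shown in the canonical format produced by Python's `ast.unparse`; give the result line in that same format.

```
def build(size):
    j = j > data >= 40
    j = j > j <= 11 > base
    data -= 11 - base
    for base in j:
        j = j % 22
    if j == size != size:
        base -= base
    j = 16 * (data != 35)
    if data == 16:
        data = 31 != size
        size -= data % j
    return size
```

if j == size and size != size:

Transformed code:
def build(size):
    j = j > data and data >= 40
    j = j > j and j <= 11 and (11 > base)
    data -= 11 - base
    for base in j:
        j = j % 22
    if j == size and size != size:
        base -= base
    j = 16 * (data != 35)
    if data == 16:
        data = 31 != size
        size -= data % j
    return size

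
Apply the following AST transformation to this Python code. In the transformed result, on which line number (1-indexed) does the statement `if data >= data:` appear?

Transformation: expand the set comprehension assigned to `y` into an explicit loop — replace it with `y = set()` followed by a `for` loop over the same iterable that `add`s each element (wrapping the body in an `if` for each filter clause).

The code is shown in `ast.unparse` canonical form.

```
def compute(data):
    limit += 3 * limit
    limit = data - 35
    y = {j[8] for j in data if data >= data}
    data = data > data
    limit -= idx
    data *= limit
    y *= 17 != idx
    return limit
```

6

Transformed code:
def compute(data):
    limit += 3 * limit
    limit = data - 35
    y = set()
    for j in data:
        if data >= data:
            y.add(j[8])
    data = data > data
    limit -= idx
    data *= limit
    y *= 17 != idx
    return limit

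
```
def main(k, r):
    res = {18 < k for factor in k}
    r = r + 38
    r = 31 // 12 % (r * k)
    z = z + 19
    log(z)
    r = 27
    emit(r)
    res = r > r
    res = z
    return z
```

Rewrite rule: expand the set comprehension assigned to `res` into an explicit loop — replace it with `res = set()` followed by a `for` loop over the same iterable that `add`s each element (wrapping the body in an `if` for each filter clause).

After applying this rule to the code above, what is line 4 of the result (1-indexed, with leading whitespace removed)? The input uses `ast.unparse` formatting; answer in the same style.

res.add(18 < k)

Transformed code:
def main(k, r):
    res = set()
    for factor in k:
        res.add(18 < k)
    r = r + 38
    r = 31 // 12 % (r * k)
    z = z + 19
    log(z)
    r = 27
    emit(r)
    res = r > r
    res = z
    return z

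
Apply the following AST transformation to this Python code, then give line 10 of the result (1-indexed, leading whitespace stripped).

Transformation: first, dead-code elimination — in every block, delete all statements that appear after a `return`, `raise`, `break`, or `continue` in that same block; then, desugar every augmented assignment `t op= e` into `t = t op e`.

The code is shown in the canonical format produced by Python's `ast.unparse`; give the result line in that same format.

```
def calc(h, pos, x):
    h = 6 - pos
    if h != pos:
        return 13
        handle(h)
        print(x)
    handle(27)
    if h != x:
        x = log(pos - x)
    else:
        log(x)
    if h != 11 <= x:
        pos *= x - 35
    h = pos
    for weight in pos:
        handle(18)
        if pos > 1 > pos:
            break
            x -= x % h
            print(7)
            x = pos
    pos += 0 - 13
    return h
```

Transformed code:
def calc(h, pos, x):
    h = 6 - pos
    if h != pos:
        return 13
    handle(27)
    if h != x:
        x = log(pos - x)
    else:
        log(x)
    if h != 11 <= x:
        pos = pos * (x - 35)
    h = pos
    for weight in pos:
        handle(18)
        if pos > 1 > pos:
            break
    pos = pos + (0 - 13)
    return h

if h != 11 <= x:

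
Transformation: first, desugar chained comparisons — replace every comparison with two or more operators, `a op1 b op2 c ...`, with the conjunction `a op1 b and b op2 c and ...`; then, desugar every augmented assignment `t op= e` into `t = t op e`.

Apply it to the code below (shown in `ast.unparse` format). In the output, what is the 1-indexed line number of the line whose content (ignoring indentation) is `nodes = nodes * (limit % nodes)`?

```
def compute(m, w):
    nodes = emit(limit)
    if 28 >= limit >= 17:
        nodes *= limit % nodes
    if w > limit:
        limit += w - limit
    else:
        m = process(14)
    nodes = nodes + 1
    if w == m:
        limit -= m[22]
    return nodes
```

4

Transformed code:
def compute(m, w):
    nodes = emit(limit)
    if 28 >= limit and limit >= 17:
        nodes = nodes * (limit % nodes)
    if w > limit:
        limit = limit + (w - limit)
    else:
        m = process(14)
    nodes = nodes + 1
    if w == m:
        limit = limit - m[22]
    return nodes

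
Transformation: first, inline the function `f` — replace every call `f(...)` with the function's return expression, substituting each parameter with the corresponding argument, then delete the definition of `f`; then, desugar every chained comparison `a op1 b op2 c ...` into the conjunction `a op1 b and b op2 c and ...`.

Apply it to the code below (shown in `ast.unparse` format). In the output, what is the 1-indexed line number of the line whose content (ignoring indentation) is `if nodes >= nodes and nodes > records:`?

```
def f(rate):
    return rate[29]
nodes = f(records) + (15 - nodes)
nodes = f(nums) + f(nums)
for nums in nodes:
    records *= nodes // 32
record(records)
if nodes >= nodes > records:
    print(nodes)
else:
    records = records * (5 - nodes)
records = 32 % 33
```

Transformed code:
nodes = records[29] + (15 - nodes)
nodes = nums[29] + nums[29]
for nums in nodes:
    records *= nodes // 32
record(records)
if nodes >= nodes and nodes > records:
    print(nodes)
else:
    records = records * (5 - nodes)
records = 32 % 33

6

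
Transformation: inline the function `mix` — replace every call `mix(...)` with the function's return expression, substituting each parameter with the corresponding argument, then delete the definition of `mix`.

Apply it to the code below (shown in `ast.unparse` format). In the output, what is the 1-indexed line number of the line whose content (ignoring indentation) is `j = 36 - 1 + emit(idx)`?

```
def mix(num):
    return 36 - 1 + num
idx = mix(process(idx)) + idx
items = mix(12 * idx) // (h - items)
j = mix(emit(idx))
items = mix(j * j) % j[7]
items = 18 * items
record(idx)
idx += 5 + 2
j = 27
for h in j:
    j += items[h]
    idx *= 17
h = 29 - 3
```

3

Transformed code:
idx = 36 - 1 + process(idx) + idx
items = (36 - 1 + 12 * idx) // (h - items)
j = 36 - 1 + emit(idx)
items = (36 - 1 + j * j) % j[7]
items = 18 * items
record(idx)
idx += 5 + 2
j = 27
for h in j:
    j += items[h]
    idx *= 17
h = 29 - 3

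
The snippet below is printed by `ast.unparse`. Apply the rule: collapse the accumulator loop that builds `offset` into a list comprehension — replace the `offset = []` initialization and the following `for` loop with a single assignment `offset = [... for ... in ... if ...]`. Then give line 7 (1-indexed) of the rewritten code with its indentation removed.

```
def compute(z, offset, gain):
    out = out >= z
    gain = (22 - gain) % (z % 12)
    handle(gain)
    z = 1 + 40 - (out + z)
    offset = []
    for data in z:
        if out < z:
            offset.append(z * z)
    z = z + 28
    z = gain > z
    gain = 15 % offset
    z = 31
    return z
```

z = z + 28

Transformed code:
def compute(z, offset, gain):
    out = out >= z
    gain = (22 - gain) % (z % 12)
    handle(gain)
    z = 1 + 40 - (out + z)
    offset = [z * z for data in z if out < z]
    z = z + 28
    z = gain > z
    gain = 15 % offset
    z = 31
    return z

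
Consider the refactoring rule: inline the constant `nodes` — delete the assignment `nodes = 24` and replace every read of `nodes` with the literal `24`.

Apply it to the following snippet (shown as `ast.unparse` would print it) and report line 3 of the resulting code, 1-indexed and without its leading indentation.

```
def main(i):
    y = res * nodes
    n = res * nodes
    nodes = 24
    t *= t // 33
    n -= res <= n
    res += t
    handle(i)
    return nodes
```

n = res * 24

Transformed code:
def main(i):
    y = res * 24
    n = res * 24
    t *= t // 33
    n -= res <= n
    res += t
    handle(i)
    return 24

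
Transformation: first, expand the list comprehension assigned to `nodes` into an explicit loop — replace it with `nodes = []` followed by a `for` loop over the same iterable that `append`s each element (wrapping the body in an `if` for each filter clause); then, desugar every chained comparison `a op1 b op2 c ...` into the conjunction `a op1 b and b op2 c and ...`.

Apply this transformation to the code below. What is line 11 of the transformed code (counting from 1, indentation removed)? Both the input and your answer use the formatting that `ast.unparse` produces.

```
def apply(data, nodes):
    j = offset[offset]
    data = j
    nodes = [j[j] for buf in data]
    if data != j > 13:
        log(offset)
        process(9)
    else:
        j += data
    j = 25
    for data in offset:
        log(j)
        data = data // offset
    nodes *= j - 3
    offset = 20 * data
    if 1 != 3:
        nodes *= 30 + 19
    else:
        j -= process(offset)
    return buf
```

Transformed code:
def apply(data, nodes):
    j = offset[offset]
    data = j
    nodes = []
    for buf in data:
        nodes.append(j[j])
    if data != j and j > 13:
        log(offset)
        process(9)
    else:
        j += data
    j = 25
    for data in offset:
        log(j)
        data = data // offset
    nodes *= j - 3
    offset = 20 * data
    if 1 != 3:
        nodes *= 30 + 19
    else:
        j -= process(offset)
    return buf

j += data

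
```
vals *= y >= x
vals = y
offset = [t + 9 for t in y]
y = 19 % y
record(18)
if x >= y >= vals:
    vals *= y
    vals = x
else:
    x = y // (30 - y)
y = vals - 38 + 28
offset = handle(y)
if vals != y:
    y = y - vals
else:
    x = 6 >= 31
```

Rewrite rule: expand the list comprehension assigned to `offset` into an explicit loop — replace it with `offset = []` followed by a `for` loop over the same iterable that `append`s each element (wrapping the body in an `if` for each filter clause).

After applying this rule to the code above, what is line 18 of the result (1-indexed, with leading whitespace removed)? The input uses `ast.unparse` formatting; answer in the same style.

Transformed code:
vals *= y >= x
vals = y
offset = []
for t in y:
    offset.append(t + 9)
y = 19 % y
record(18)
if x >= y >= vals:
    vals *= y
    vals = x
else:
    x = y // (30 - y)
y = vals - 38 + 28
offset = handle(y)
if vals != y:
    y = y - vals
else:
    x = 6 >= 31

x = 6 >= 31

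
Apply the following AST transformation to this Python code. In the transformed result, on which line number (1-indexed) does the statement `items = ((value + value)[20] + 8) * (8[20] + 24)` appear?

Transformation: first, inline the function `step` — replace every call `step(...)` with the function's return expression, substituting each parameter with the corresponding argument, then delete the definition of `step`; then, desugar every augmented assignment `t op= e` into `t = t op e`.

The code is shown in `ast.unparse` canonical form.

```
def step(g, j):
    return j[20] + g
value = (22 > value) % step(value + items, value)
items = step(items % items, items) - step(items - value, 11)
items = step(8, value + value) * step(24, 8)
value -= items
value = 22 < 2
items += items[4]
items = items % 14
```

Transformed code:
value = (22 > value) % (value[20] + (value + items))
items = items[20] + items % items - (11[20] + (items - value))
items = ((value + value)[20] + 8) * (8[20] + 24)
value = value - items
value = 22 < 2
items = items + items[4]
items = items % 14

3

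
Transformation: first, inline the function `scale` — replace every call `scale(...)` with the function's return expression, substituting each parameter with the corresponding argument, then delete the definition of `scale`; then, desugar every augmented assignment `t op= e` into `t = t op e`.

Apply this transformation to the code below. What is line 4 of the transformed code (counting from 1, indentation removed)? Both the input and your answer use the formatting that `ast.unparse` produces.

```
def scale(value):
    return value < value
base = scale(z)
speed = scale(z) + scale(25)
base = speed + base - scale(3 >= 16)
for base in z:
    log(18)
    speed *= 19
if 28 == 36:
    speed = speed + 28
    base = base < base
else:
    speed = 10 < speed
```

for base in z:

Transformed code:
base = z < z
speed = (z < z) + (25 < 25)
base = speed + base - ((3 >= 16) < (3 >= 16))
for base in z:
    log(18)
    speed = speed * 19
if 28 == 36:
    speed = speed + 28
    base = base < base
else:
    speed = 10 < speed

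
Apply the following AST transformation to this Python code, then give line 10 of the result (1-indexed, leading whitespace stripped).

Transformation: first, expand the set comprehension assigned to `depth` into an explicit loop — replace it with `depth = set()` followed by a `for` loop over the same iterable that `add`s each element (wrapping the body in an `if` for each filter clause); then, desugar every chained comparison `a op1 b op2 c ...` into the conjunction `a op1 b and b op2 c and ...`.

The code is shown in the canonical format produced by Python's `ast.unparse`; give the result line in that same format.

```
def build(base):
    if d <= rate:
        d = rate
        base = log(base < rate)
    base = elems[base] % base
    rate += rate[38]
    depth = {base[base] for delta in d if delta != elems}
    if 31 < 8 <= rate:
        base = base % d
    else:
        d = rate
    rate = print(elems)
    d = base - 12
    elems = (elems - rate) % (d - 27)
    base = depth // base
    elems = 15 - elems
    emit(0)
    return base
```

Transformed code:
def build(base):
    if d <= rate:
        d = rate
        base = log(base < rate)
    base = elems[base] % base
    rate += rate[38]
    depth = set()
    for delta in d:
        if delta != elems:
            depth.add(base[base])
    if 31 < 8 and 8 <= rate:
        base = base % d
    else:
        d = rate
    rate = print(elems)
    d = base - 12
    elems = (elems - rate) % (d - 27)
    base = depth // base
    elems = 15 - elems
    emit(0)
    return base

depth.add(base[base])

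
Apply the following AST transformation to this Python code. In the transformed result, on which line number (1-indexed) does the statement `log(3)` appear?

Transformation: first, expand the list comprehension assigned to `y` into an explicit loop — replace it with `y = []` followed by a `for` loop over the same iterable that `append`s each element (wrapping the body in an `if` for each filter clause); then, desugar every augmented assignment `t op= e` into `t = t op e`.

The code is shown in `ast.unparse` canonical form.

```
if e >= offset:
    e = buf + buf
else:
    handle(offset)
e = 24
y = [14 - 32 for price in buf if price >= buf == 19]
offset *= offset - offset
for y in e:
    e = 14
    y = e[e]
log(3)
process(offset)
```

Transformed code:
if e >= offset:
    e = buf + buf
else:
    handle(offset)
e = 24
y = []
for price in buf:
    if price >= buf == 19:
        y.append(14 - 32)
offset = offset * (offset - offset)
for y in e:
    e = 14
    y = e[e]
log(3)
process(offset)

14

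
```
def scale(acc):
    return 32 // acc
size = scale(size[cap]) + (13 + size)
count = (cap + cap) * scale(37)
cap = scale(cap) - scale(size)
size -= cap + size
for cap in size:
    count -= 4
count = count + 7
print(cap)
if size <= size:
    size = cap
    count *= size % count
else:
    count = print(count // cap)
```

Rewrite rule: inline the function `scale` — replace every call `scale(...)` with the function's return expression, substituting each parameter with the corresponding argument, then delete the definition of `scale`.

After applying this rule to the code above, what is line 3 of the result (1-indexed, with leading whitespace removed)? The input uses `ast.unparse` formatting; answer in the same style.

Transformed code:
size = 32 // size[cap] + (13 + size)
count = (cap + cap) * (32 // 37)
cap = 32 // cap - 32 // size
size -= cap + size
for cap in size:
    count -= 4
count = count + 7
print(cap)
if size <= size:
    size = cap
    count *= size % count
else:
    count = print(count // cap)

cap = 32 // cap - 32 // size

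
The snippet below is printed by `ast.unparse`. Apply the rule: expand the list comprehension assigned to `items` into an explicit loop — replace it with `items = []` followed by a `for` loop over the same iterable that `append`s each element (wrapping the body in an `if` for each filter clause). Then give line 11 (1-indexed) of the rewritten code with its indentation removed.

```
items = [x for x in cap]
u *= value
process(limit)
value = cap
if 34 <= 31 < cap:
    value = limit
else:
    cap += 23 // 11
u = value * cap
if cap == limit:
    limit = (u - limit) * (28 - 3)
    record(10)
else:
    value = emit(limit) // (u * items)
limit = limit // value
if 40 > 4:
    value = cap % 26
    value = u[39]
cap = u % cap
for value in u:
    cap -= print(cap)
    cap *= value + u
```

Transformed code:
items = []
for x in cap:
    items.append(x)
u *= value
process(limit)
value = cap
if 34 <= 31 < cap:
    value = limit
else:
    cap += 23 // 11
u = value * cap
if cap == limit:
    limit = (u - limit) * (28 - 3)
    record(10)
else:
    value = emit(limit) // (u * items)
limit = limit // value
if 40 > 4:
    value = cap % 26
    value = u[39]
cap = u % cap
for value in u:
    cap -= print(cap)
    cap *= value + u

u = value * cap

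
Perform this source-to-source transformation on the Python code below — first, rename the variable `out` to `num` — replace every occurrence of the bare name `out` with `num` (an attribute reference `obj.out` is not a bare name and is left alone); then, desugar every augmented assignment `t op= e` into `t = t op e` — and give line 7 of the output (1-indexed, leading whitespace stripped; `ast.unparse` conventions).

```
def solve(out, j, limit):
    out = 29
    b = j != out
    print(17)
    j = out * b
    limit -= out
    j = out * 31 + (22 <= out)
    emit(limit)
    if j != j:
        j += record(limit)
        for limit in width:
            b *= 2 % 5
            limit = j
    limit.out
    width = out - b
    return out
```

j = num * 31 + (22 <= num)

Transformed code:
def solve(num, j, limit):
    num = 29
    b = j != num
    print(17)
    j = num * b
    limit = limit - num
    j = num * 31 + (22 <= num)
    emit(limit)
    if j != j:
        j = j + record(limit)
        for limit in width:
            b = b * (2 % 5)
            limit = j
    limit.out
    width = num - b
    return num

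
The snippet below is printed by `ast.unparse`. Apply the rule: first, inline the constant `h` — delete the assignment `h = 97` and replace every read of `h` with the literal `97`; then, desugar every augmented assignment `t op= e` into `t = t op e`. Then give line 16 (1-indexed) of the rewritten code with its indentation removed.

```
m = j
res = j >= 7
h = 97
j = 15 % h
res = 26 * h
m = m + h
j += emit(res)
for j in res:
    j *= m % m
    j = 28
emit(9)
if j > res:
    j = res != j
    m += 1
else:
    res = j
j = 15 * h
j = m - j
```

Transformed code:
m = j
res = j >= 7
j = 15 % 97
res = 26 * 97
m = m + 97
j = j + emit(res)
for j in res:
    j = j * (m % m)
    j = 28
emit(9)
if j > res:
    j = res != j
    m = m + 1
else:
    res = j
j = 15 * 97
j = m - j

j = 15 * 97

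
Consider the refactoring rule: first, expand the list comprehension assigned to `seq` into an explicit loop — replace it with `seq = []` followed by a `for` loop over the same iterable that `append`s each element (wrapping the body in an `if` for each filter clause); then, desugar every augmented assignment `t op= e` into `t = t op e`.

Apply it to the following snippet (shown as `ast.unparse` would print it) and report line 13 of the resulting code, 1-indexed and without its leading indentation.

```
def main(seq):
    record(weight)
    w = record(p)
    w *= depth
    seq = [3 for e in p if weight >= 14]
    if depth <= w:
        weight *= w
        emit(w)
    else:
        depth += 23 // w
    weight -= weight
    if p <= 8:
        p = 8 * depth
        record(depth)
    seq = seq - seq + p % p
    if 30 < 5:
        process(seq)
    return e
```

depth = depth + 23 // w

Transformed code:
def main(seq):
    record(weight)
    w = record(p)
    w = w * depth
    seq = []
    for e in p:
        if weight >= 14:
            seq.append(3)
    if depth <= w:
        weight = weight * w
        emit(w)
    else:
        depth = depth + 23 // w
    weight = weight - weight
    if p <= 8:
        p = 8 * depth
        record(depth)
    seq = seq - seq + p % p
    if 30 < 5:
        process(seq)
    return e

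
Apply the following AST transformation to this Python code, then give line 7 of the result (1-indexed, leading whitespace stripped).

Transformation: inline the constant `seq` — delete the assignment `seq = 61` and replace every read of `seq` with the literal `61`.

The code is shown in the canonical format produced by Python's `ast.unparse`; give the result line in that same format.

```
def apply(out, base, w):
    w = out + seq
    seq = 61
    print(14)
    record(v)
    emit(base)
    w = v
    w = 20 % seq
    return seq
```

w = 20 % 61

Transformed code:
def apply(out, base, w):
    w = out + 61
    print(14)
    record(v)
    emit(base)
    w = v
    w = 20 % 61
    return 61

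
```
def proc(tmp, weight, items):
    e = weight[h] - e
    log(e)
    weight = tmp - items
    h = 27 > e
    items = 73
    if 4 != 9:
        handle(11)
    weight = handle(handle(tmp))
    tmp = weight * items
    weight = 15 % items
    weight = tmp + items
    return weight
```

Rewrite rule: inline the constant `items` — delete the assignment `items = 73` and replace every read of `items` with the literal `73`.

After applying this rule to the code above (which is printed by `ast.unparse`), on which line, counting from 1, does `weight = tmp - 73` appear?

Transformed code:
def proc(tmp, weight, items):
    e = weight[h] - e
    log(e)
    weight = tmp - 73
    h = 27 > e
    if 4 != 9:
        handle(11)
    weight = handle(handle(tmp))
    tmp = weight * 73
    weight = 15 % 73
    weight = tmp + 73
    return weight

4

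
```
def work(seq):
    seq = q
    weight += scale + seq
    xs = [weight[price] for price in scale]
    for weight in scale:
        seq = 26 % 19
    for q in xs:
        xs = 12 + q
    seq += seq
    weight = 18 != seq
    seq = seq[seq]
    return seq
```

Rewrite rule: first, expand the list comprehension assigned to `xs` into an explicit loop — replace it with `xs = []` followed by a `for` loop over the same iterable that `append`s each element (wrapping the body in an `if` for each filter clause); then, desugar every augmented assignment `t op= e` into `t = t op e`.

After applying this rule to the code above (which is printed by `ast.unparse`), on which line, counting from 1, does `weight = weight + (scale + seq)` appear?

3

Transformed code:
def work(seq):
    seq = q
    weight = weight + (scale + seq)
    xs = []
    for price in scale:
        xs.append(weight[price])
    for weight in scale:
        seq = 26 % 19
    for q in xs:
        xs = 12 + q
    seq = seq + seq
    weight = 18 != seq
    seq = seq[seq]
    return seq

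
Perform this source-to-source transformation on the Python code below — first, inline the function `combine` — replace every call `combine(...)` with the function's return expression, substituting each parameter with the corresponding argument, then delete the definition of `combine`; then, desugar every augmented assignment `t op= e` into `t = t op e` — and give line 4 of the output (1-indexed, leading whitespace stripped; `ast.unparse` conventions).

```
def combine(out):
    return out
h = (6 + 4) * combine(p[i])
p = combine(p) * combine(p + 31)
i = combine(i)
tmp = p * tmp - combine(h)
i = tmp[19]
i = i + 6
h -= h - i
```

tmp = p * tmp - h

Transformed code:
h = (6 + 4) * p[i]
p = p * (p + 31)
i = i
tmp = p * tmp - h
i = tmp[19]
i = i + 6
h = h - (h - i)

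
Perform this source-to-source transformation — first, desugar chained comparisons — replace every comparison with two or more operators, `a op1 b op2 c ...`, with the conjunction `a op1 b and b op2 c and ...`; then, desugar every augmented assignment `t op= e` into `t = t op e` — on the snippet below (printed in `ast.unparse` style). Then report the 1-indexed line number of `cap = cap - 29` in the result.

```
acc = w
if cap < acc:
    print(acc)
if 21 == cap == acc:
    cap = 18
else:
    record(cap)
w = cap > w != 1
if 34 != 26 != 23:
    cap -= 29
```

10

Transformed code:
acc = w
if cap < acc:
    print(acc)
if 21 == cap and cap == acc:
    cap = 18
else:
    record(cap)
w = cap > w and w != 1
if 34 != 26 and 26 != 23:
    cap = cap - 29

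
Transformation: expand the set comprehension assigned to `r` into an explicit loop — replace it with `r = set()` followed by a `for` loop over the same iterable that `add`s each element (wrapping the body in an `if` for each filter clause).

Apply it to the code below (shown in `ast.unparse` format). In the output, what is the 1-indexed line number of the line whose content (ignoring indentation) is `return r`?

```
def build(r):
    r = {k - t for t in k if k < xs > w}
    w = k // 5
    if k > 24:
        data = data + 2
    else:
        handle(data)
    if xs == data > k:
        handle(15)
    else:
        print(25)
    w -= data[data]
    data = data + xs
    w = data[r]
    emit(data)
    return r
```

19

Transformed code:
def build(r):
    r = set()
    for t in k:
        if k < xs > w:
            r.add(k - t)
    w = k // 5
    if k > 24:
        data = data + 2
    else:
        handle(data)
    if xs == data > k:
        handle(15)
    else:
        print(25)
    w -= data[data]
    data = data + xs
    w = data[r]
    emit(data)
    return r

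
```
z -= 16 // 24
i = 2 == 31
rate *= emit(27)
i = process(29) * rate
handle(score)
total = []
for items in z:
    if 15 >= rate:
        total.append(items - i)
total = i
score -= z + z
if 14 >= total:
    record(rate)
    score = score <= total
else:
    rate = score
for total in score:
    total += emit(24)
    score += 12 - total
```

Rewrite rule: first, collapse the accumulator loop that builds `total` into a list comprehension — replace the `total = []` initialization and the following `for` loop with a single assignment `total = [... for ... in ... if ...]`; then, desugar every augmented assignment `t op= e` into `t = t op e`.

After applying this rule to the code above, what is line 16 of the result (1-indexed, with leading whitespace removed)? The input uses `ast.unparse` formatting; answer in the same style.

Transformed code:
z = z - 16 // 24
i = 2 == 31
rate = rate * emit(27)
i = process(29) * rate
handle(score)
total = [items - i for items in z if 15 >= rate]
total = i
score = score - (z + z)
if 14 >= total:
    record(rate)
    score = score <= total
else:
    rate = score
for total in score:
    total = total + emit(24)
    score = score + (12 - total)

score = score + (12 - total)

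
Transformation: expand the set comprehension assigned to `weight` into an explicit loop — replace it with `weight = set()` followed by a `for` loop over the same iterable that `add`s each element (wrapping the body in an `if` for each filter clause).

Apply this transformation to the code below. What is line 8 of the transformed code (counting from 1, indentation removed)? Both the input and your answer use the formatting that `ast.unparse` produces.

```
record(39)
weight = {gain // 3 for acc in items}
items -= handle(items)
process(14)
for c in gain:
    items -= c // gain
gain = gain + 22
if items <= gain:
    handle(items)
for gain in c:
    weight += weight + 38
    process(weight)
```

items -= c // gain

Transformed code:
record(39)
weight = set()
for acc in items:
    weight.add(gain // 3)
items -= handle(items)
process(14)
for c in gain:
    items -= c // gain
gain = gain + 22
if items <= gain:
    handle(items)
for gain in c:
    weight += weight + 38
    process(weight)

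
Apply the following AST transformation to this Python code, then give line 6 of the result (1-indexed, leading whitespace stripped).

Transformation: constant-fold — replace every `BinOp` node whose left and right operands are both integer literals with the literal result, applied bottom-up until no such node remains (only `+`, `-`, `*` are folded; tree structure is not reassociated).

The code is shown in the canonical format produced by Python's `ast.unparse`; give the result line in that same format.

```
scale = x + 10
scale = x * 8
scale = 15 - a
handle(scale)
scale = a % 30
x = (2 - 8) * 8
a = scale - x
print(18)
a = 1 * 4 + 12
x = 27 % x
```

x = -48

Transformed code:
scale = x + 10
scale = x * 8
scale = 15 - a
handle(scale)
scale = a % 30
x = -48
a = scale - x
print(18)
a = 16
x = 27 % x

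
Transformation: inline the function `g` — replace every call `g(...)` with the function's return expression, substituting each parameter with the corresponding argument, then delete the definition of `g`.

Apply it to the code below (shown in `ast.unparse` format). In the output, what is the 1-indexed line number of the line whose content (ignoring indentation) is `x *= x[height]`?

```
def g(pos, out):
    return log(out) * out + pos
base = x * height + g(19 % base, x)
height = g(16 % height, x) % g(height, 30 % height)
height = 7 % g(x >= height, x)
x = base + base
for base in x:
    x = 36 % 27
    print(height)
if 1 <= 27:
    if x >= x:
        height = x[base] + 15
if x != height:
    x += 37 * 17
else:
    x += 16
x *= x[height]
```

15

Transformed code:
base = x * height + (log(x) * x + 19 % base)
height = (log(x) * x + 16 % height) % (log(30 % height) * (30 % height) + height)
height = 7 % (log(x) * x + (x >= height))
x = base + base
for base in x:
    x = 36 % 27
    print(height)
if 1 <= 27:
    if x >= x:
        height = x[base] + 15
if x != height:
    x += 37 * 17
else:
    x += 16
x *= x[height]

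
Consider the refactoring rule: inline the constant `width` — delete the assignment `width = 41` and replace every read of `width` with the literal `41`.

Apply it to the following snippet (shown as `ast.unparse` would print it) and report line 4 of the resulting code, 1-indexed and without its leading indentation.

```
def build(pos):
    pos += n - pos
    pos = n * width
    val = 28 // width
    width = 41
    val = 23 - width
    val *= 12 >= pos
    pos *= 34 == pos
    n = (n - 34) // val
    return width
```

Transformed code:
def build(pos):
    pos += n - pos
    pos = n * 41
    val = 28 // 41
    val = 23 - 41
    val *= 12 >= pos
    pos *= 34 == pos
    n = (n - 34) // val
    return 41

val = 28 // 41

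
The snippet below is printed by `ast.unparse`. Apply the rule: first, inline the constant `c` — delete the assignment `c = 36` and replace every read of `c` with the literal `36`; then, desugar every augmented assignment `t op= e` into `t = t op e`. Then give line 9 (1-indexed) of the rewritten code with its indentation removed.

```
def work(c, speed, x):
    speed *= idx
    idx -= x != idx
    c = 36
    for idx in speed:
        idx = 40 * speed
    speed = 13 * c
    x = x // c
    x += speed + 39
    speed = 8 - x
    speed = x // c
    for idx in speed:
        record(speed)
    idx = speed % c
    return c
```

speed = 8 - x

Transformed code:
def work(c, speed, x):
    speed = speed * idx
    idx = idx - (x != idx)
    for idx in speed:
        idx = 40 * speed
    speed = 13 * 36
    x = x // 36
    x = x + (speed + 39)
    speed = 8 - x
    speed = x // 36
    for idx in speed:
        record(speed)
    idx = speed % 36
    return 36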